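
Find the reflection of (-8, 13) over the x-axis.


Reflection across x-axis: (x, y) -> (x, -y)
(-8, 13) -> (-8, -13)

(-8, -13)


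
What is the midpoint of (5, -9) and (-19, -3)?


Midpoint = ((5+-19)/2, (-9+-3)/2) = (-7, -6)

(-7, -6)


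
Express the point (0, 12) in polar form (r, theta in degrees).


r = sqrt(0^2 + 12^2) = 12
theta = atan2(12, 0) = 90 degrees

r = 12, theta = 90 degrees


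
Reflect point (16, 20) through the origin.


Reflection through origin: (x, y) -> (-x, -y)
(16, 20) -> (-16, -20)

(-16, -20)


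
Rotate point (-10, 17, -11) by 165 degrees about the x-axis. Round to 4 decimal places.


x' = -10
y' = 17*cos(165) - -11*sin(165) = -13.5737
z' = 17*sin(165) + -11*cos(165) = 15.0251

(-10, -13.5737, 15.0251)


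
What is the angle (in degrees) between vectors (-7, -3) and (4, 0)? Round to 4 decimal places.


dot = -7*4 + -3*0 = -28
|u| = 7.6158, |v| = 4
cos(angle) = -0.9191
angle = 156.8014 degrees

156.8014 degrees


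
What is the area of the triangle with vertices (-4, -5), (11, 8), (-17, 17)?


Area = |x1(y2-y3) + x2(y3-y1) + x3(y1-y2)| / 2
= |-4*(8-17) + 11*(17--5) + -17*(-5-8)| / 2
= 249.5

249.5


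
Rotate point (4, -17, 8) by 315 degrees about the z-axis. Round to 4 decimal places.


x' = 4*cos(315) - -17*sin(315) = -9.1924
y' = 4*sin(315) + -17*cos(315) = -14.8492
z' = 8

(-9.1924, -14.8492, 8)


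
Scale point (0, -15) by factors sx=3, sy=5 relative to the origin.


Scaling: (x*sx, y*sy) = (0*3, -15*5) = (0, -75)

(0, -75)


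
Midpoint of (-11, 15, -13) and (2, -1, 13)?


Midpoint = ((-11+2)/2, (15+-1)/2, (-13+13)/2) = (-4.5, 7, 0)

(-4.5, 7, 0)


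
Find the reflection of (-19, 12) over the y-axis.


Reflection across y-axis: (x, y) -> (-x, y)
(-19, 12) -> (19, 12)

(19, 12)


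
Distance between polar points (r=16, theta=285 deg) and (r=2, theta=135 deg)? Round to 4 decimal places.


d = sqrt(r1^2 + r2^2 - 2*r1*r2*cos(t2-t1))
d = sqrt(16^2 + 2^2 - 2*16*2*cos(135-285)) = 17.7602

17.7602


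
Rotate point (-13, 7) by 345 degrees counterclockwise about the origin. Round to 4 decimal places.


x' = -13*cos(345) - 7*sin(345) = -10.7453
y' = -13*sin(345) + 7*cos(345) = 10.1261

(-10.7453, 10.1261)


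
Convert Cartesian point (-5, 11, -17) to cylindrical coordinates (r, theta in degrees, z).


r = sqrt((-5)^2 + 11^2) = 12.083
theta = atan2(11, -5) = 114.444 deg
z = -17

r = 12.083, theta = 114.444 deg, z = -17


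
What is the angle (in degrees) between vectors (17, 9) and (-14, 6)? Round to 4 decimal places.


dot = 17*-14 + 9*6 = -184
|u| = 19.2354, |v| = 15.2315
cos(angle) = -0.628
angle = 128.9041 degrees

128.9041 degrees


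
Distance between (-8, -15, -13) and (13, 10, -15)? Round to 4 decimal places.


d = sqrt((13--8)^2 + (10--15)^2 + (-15--13)^2) = 32.7109

32.7109


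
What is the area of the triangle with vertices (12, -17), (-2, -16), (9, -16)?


Area = |x1(y2-y3) + x2(y3-y1) + x3(y1-y2)| / 2
= |12*(-16--16) + -2*(-16--17) + 9*(-17--16)| / 2
= 5.5

5.5


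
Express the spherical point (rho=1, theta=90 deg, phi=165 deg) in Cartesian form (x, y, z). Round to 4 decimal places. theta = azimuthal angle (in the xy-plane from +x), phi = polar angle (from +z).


x = 1 * sin(165) * cos(90) = 0
y = 1 * sin(165) * sin(90) = 0.2588
z = 1 * cos(165) = -0.9659

(0, 0.2588, -0.9659)


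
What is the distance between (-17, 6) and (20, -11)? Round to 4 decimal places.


d = sqrt((20--17)^2 + (-11-6)^2) = 40.7185

40.7185


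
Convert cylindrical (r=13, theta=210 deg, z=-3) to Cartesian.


x = 13 * cos(210) = -11.2583
y = 13 * sin(210) = -6.5
z = -3

(-11.2583, -6.5, -3)


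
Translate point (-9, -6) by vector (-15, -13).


Translation: (x+dx, y+dy) = (-9+-15, -6+-13) = (-24, -19)

(-24, -19)


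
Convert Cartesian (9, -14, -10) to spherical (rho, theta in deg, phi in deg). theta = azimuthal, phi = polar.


rho = sqrt(9^2 + (-14)^2 + (-10)^2) = 19.4165
theta = atan2(-14, 9) = 302.7352 deg
phi = acos(-10/19.4165) = 120.9992 deg

rho = 19.4165, theta = 302.7352 deg, phi = 120.9992 deg


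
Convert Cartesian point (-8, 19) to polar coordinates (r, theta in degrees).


r = sqrt((-8)^2 + 19^2) = 20.6155
theta = atan2(19, -8) = 112.8337 degrees

r = 20.6155, theta = 112.8337 degrees


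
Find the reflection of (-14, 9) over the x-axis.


Reflection across x-axis: (x, y) -> (x, -y)
(-14, 9) -> (-14, -9)

(-14, -9)


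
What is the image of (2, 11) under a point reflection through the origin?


Reflection through origin: (x, y) -> (-x, -y)
(2, 11) -> (-2, -11)

(-2, -11)


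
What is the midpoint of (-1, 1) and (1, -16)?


Midpoint = ((-1+1)/2, (1+-16)/2) = (0, -7.5)

(0, -7.5)


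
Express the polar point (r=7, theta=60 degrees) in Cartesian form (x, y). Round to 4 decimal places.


x = 7 * cos(60) = 3.5
y = 7 * sin(60) = 6.0622

(3.5, 6.0622)


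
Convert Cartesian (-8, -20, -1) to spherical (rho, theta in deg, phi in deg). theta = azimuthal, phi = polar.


rho = sqrt((-8)^2 + (-20)^2 + (-1)^2) = 21.5639
theta = atan2(-20, -8) = 248.1986 deg
phi = acos(-1/21.5639) = 92.658 deg

rho = 21.5639, theta = 248.1986 deg, phi = 92.658 deg


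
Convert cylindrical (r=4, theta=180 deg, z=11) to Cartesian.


x = 4 * cos(180) = -4
y = 4 * sin(180) = 0
z = 11

(-4, 0, 11)


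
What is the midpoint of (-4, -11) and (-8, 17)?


Midpoint = ((-4+-8)/2, (-11+17)/2) = (-6, 3)

(-6, 3)


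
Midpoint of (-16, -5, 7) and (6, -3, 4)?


Midpoint = ((-16+6)/2, (-5+-3)/2, (7+4)/2) = (-5, -4, 5.5)

(-5, -4, 5.5)


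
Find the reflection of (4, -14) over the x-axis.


Reflection across x-axis: (x, y) -> (x, -y)
(4, -14) -> (4, 14)

(4, 14)


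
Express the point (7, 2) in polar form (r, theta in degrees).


r = sqrt(7^2 + 2^2) = 7.2801
theta = atan2(2, 7) = 15.9454 degrees

r = 7.2801, theta = 15.9454 degrees


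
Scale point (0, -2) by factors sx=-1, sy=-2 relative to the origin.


Scaling: (x*sx, y*sy) = (0*-1, -2*-2) = (0, 4)

(0, 4)


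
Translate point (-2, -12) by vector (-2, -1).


Translation: (x+dx, y+dy) = (-2+-2, -12+-1) = (-4, -13)

(-4, -13)


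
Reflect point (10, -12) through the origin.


Reflection through origin: (x, y) -> (-x, -y)
(10, -12) -> (-10, 12)

(-10, 12)


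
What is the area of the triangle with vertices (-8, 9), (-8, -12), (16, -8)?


Area = |x1(y2-y3) + x2(y3-y1) + x3(y1-y2)| / 2
= |-8*(-12--8) + -8*(-8-9) + 16*(9--12)| / 2
= 252

252


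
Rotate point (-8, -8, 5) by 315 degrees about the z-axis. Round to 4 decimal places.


x' = -8*cos(315) - -8*sin(315) = -11.3137
y' = -8*sin(315) + -8*cos(315) = 0
z' = 5

(-11.3137, 0, 5)


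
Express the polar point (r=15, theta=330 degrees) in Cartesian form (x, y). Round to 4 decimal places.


x = 15 * cos(330) = 12.9904
y = 15 * sin(330) = -7.5

(12.9904, -7.5)


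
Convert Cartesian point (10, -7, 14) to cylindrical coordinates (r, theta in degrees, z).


r = sqrt(10^2 + (-7)^2) = 12.2066
theta = atan2(-7, 10) = 325.008 deg
z = 14

r = 12.2066, theta = 325.008 deg, z = 14


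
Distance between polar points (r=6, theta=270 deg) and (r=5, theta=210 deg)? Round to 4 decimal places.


d = sqrt(r1^2 + r2^2 - 2*r1*r2*cos(t2-t1))
d = sqrt(6^2 + 5^2 - 2*6*5*cos(210-270)) = 5.5678

5.5678


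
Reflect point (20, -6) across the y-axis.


Reflection across y-axis: (x, y) -> (-x, y)
(20, -6) -> (-20, -6)

(-20, -6)


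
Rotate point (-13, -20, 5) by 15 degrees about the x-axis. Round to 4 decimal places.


x' = -13
y' = -20*cos(15) - 5*sin(15) = -20.6126
z' = -20*sin(15) + 5*cos(15) = -0.3468

(-13, -20.6126, -0.3468)


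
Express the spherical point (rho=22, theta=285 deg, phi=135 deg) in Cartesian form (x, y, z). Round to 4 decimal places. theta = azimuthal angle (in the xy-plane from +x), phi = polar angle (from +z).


x = 22 * sin(135) * cos(285) = 4.0263
y = 22 * sin(135) * sin(285) = -15.0263
z = 22 * cos(135) = -15.5563

(4.0263, -15.0263, -15.5563)


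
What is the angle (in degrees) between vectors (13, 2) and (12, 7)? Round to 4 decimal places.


dot = 13*12 + 2*7 = 170
|u| = 13.1529, |v| = 13.8924
cos(angle) = 0.9304
angle = 21.5103 degrees

21.5103 degrees


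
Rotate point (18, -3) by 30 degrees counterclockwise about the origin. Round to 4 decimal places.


x' = 18*cos(30) - -3*sin(30) = 17.0885
y' = 18*sin(30) + -3*cos(30) = 6.4019

(17.0885, 6.4019)


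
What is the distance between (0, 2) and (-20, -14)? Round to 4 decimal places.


d = sqrt((-20-0)^2 + (-14-2)^2) = 25.6125

25.6125


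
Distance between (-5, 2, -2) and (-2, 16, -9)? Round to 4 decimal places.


d = sqrt((-2--5)^2 + (16-2)^2 + (-9--2)^2) = 15.9374

15.9374


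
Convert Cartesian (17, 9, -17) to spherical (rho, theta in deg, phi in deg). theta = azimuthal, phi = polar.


rho = sqrt(17^2 + 9^2 + (-17)^2) = 25.671
theta = atan2(9, 17) = 27.8973 deg
phi = acos(-17/25.671) = 131.4699 deg

rho = 25.671, theta = 27.8973 deg, phi = 131.4699 deg


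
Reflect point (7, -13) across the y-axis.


Reflection across y-axis: (x, y) -> (-x, y)
(7, -13) -> (-7, -13)

(-7, -13)


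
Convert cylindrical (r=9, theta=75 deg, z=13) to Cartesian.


x = 9 * cos(75) = 2.3294
y = 9 * sin(75) = 8.6933
z = 13

(2.3294, 8.6933, 13)


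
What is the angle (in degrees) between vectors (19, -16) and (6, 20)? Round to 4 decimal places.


dot = 19*6 + -16*20 = -206
|u| = 24.8395, |v| = 20.8806
cos(angle) = -0.3972
angle = 113.4017 degrees

113.4017 degrees


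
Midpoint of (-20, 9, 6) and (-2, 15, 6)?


Midpoint = ((-20+-2)/2, (9+15)/2, (6+6)/2) = (-11, 12, 6)

(-11, 12, 6)


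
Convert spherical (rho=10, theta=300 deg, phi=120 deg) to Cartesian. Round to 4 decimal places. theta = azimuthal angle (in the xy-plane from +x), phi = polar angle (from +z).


x = 10 * sin(120) * cos(300) = 4.3301
y = 10 * sin(120) * sin(300) = -7.5
z = 10 * cos(120) = -5

(4.3301, -7.5, -5)


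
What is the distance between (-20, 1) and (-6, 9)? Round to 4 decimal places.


d = sqrt((-6--20)^2 + (9-1)^2) = 16.1245

16.1245


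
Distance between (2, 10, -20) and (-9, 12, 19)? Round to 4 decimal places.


d = sqrt((-9-2)^2 + (12-10)^2 + (19--20)^2) = 40.5709

40.5709


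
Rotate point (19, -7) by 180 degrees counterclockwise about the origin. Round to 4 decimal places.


x' = 19*cos(180) - -7*sin(180) = -19
y' = 19*sin(180) + -7*cos(180) = 7

(-19, 7)


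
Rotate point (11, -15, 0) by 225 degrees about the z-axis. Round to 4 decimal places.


x' = 11*cos(225) - -15*sin(225) = -18.3848
y' = 11*sin(225) + -15*cos(225) = 2.8284
z' = 0

(-18.3848, 2.8284, 0)


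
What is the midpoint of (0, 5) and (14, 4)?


Midpoint = ((0+14)/2, (5+4)/2) = (7, 4.5)

(7, 4.5)


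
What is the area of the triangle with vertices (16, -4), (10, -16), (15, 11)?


Area = |x1(y2-y3) + x2(y3-y1) + x3(y1-y2)| / 2
= |16*(-16-11) + 10*(11--4) + 15*(-4--16)| / 2
= 51

51


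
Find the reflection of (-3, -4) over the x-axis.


Reflection across x-axis: (x, y) -> (x, -y)
(-3, -4) -> (-3, 4)

(-3, 4)


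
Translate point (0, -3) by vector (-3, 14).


Translation: (x+dx, y+dy) = (0+-3, -3+14) = (-3, 11)

(-3, 11)


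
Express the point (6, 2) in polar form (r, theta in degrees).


r = sqrt(6^2 + 2^2) = 6.3246
theta = atan2(2, 6) = 18.4349 degrees

r = 6.3246, theta = 18.4349 degrees


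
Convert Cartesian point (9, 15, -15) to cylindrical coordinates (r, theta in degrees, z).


r = sqrt(9^2 + 15^2) = 17.4929
theta = atan2(15, 9) = 59.0362 deg
z = -15

r = 17.4929, theta = 59.0362 deg, z = -15


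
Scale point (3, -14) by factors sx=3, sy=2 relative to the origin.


Scaling: (x*sx, y*sy) = (3*3, -14*2) = (9, -28)

(9, -28)


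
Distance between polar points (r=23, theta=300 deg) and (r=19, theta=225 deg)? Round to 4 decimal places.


d = sqrt(r1^2 + r2^2 - 2*r1*r2*cos(t2-t1))
d = sqrt(23^2 + 19^2 - 2*23*19*cos(225-300)) = 25.7642

25.7642


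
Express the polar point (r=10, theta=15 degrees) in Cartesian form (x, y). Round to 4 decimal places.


x = 10 * cos(15) = 9.6593
y = 10 * sin(15) = 2.5882

(9.6593, 2.5882)


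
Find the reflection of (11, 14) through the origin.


Reflection through origin: (x, y) -> (-x, -y)
(11, 14) -> (-11, -14)

(-11, -14)


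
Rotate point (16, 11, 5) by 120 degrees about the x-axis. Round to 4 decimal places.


x' = 16
y' = 11*cos(120) - 5*sin(120) = -9.8301
z' = 11*sin(120) + 5*cos(120) = 7.0263

(16, -9.8301, 7.0263)


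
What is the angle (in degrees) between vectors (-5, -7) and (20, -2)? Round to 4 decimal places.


dot = -5*20 + -7*-2 = -86
|u| = 8.6023, |v| = 20.0998
cos(angle) = -0.4974
angle = 119.8271 degrees

119.8271 degrees


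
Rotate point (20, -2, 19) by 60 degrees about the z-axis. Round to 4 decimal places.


x' = 20*cos(60) - -2*sin(60) = 11.7321
y' = 20*sin(60) + -2*cos(60) = 16.3205
z' = 19

(11.7321, 16.3205, 19)


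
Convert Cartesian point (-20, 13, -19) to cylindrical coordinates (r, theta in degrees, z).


r = sqrt((-20)^2 + 13^2) = 23.8537
theta = atan2(13, -20) = 146.9761 deg
z = -19

r = 23.8537, theta = 146.9761 deg, z = -19


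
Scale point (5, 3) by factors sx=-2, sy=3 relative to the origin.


Scaling: (x*sx, y*sy) = (5*-2, 3*3) = (-10, 9)

(-10, 9)


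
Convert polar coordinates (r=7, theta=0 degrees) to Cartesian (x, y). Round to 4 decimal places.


x = 7 * cos(0) = 7
y = 7 * sin(0) = 0

(7, 0)


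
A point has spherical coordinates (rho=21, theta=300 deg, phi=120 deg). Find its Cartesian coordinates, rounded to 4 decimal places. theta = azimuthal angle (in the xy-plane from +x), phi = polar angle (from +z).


x = 21 * sin(120) * cos(300) = 9.0933
y = 21 * sin(120) * sin(300) = -15.75
z = 21 * cos(120) = -10.5

(9.0933, -15.75, -10.5)


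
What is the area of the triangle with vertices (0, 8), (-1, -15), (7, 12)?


Area = |x1(y2-y3) + x2(y3-y1) + x3(y1-y2)| / 2
= |0*(-15-12) + -1*(12-8) + 7*(8--15)| / 2
= 78.5

78.5


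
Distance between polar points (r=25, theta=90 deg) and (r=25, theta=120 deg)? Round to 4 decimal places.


d = sqrt(r1^2 + r2^2 - 2*r1*r2*cos(t2-t1))
d = sqrt(25^2 + 25^2 - 2*25*25*cos(120-90)) = 12.941

12.941


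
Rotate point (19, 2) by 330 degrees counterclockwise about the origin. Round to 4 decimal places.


x' = 19*cos(330) - 2*sin(330) = 17.4545
y' = 19*sin(330) + 2*cos(330) = -7.7679

(17.4545, -7.7679)


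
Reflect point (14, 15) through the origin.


Reflection through origin: (x, y) -> (-x, -y)
(14, 15) -> (-14, -15)

(-14, -15)


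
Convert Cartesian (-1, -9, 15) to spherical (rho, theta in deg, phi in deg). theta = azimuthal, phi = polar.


rho = sqrt((-1)^2 + (-9)^2 + 15^2) = 17.5214
theta = atan2(-9, -1) = 263.6598 deg
phi = acos(15/17.5214) = 31.1191 deg

rho = 17.5214, theta = 263.6598 deg, phi = 31.1191 deg


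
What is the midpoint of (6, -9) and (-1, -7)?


Midpoint = ((6+-1)/2, (-9+-7)/2) = (2.5, -8)

(2.5, -8)


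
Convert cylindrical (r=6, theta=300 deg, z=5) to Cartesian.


x = 6 * cos(300) = 3
y = 6 * sin(300) = -5.1962
z = 5

(3, -5.1962, 5)


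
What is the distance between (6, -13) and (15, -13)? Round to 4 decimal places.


d = sqrt((15-6)^2 + (-13--13)^2) = 9

9


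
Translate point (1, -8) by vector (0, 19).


Translation: (x+dx, y+dy) = (1+0, -8+19) = (1, 11)

(1, 11)


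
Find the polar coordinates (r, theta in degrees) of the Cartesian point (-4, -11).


r = sqrt((-4)^2 + (-11)^2) = 11.7047
theta = atan2(-11, -4) = 250.0169 degrees

r = 11.7047, theta = 250.0169 degrees


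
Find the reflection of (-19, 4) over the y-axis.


Reflection across y-axis: (x, y) -> (-x, y)
(-19, 4) -> (19, 4)

(19, 4)


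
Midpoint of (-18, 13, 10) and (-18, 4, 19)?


Midpoint = ((-18+-18)/2, (13+4)/2, (10+19)/2) = (-18, 8.5, 14.5)

(-18, 8.5, 14.5)


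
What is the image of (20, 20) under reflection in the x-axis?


Reflection across x-axis: (x, y) -> (x, -y)
(20, 20) -> (20, -20)

(20, -20)


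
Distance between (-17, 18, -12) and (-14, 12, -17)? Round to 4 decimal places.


d = sqrt((-14--17)^2 + (12-18)^2 + (-17--12)^2) = 8.3666

8.3666


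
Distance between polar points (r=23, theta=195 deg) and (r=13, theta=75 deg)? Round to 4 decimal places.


d = sqrt(r1^2 + r2^2 - 2*r1*r2*cos(t2-t1))
d = sqrt(23^2 + 13^2 - 2*23*13*cos(75-195)) = 31.5753

31.5753


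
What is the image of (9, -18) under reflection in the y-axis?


Reflection across y-axis: (x, y) -> (-x, y)
(9, -18) -> (-9, -18)

(-9, -18)


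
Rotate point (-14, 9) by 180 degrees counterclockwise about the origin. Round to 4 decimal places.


x' = -14*cos(180) - 9*sin(180) = 14
y' = -14*sin(180) + 9*cos(180) = -9

(14, -9)


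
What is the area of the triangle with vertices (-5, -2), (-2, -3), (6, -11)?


Area = |x1(y2-y3) + x2(y3-y1) + x3(y1-y2)| / 2
= |-5*(-3--11) + -2*(-11--2) + 6*(-2--3)| / 2
= 8

8


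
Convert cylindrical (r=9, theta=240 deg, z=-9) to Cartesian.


x = 9 * cos(240) = -4.5
y = 9 * sin(240) = -7.7942
z = -9

(-4.5, -7.7942, -9)


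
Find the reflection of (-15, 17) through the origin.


Reflection through origin: (x, y) -> (-x, -y)
(-15, 17) -> (15, -17)

(15, -17)


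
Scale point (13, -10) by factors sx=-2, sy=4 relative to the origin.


Scaling: (x*sx, y*sy) = (13*-2, -10*4) = (-26, -40)

(-26, -40)


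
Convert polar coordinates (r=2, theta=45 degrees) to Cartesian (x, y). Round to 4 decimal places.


x = 2 * cos(45) = 1.4142
y = 2 * sin(45) = 1.4142

(1.4142, 1.4142)


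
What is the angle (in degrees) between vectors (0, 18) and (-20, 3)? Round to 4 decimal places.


dot = 0*-20 + 18*3 = 54
|u| = 18, |v| = 20.2237
cos(angle) = 0.1483
angle = 81.4692 degrees

81.4692 degrees


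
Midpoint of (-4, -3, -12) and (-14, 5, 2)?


Midpoint = ((-4+-14)/2, (-3+5)/2, (-12+2)/2) = (-9, 1, -5)

(-9, 1, -5)


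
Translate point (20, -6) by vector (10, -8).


Translation: (x+dx, y+dy) = (20+10, -6+-8) = (30, -14)

(30, -14)


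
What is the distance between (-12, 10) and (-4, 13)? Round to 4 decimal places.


d = sqrt((-4--12)^2 + (13-10)^2) = 8.544

8.544


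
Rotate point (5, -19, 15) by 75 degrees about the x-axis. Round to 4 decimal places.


x' = 5
y' = -19*cos(75) - 15*sin(75) = -19.4064
z' = -19*sin(75) + 15*cos(75) = -14.4703

(5, -19.4064, -14.4703)


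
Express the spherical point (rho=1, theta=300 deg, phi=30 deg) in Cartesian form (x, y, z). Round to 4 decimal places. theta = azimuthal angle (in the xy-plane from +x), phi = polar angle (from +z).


x = 1 * sin(30) * cos(300) = 0.25
y = 1 * sin(30) * sin(300) = -0.433
z = 1 * cos(30) = 0.866

(0.25, -0.433, 0.866)


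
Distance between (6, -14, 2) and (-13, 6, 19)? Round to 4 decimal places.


d = sqrt((-13-6)^2 + (6--14)^2 + (19-2)^2) = 32.4037

32.4037


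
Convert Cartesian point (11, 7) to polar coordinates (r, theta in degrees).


r = sqrt(11^2 + 7^2) = 13.0384
theta = atan2(7, 11) = 32.4712 degrees

r = 13.0384, theta = 32.4712 degrees


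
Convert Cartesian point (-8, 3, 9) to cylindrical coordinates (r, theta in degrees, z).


r = sqrt((-8)^2 + 3^2) = 8.544
theta = atan2(3, -8) = 159.444 deg
z = 9

r = 8.544, theta = 159.444 deg, z = 9


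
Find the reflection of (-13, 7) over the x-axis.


Reflection across x-axis: (x, y) -> (x, -y)
(-13, 7) -> (-13, -7)

(-13, -7)


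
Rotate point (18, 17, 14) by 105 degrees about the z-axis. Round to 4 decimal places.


x' = 18*cos(105) - 17*sin(105) = -21.0795
y' = 18*sin(105) + 17*cos(105) = 12.9867
z' = 14

(-21.0795, 12.9867, 14)


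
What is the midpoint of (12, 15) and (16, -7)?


Midpoint = ((12+16)/2, (15+-7)/2) = (14, 4)

(14, 4)


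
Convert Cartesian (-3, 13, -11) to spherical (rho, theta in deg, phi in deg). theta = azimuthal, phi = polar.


rho = sqrt((-3)^2 + 13^2 + (-11)^2) = 17.2916
theta = atan2(13, -3) = 102.9946 deg
phi = acos(-11/17.2916) = 129.5051 deg

rho = 17.2916, theta = 102.9946 deg, phi = 129.5051 deg


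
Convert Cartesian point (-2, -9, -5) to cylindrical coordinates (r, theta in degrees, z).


r = sqrt((-2)^2 + (-9)^2) = 9.2195
theta = atan2(-9, -2) = 257.4712 deg
z = -5

r = 9.2195, theta = 257.4712 deg, z = -5


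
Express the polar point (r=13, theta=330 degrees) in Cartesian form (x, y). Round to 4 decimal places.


x = 13 * cos(330) = 11.2583
y = 13 * sin(330) = -6.5

(11.2583, -6.5)


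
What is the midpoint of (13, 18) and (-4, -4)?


Midpoint = ((13+-4)/2, (18+-4)/2) = (4.5, 7)

(4.5, 7)


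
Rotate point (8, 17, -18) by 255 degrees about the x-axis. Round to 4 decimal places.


x' = 8
y' = 17*cos(255) - -18*sin(255) = -21.7866
z' = 17*sin(255) + -18*cos(255) = -11.762

(8, -21.7866, -11.762)


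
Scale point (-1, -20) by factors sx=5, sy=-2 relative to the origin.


Scaling: (x*sx, y*sy) = (-1*5, -20*-2) = (-5, 40)

(-5, 40)


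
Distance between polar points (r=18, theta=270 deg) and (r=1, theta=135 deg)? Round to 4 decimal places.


d = sqrt(r1^2 + r2^2 - 2*r1*r2*cos(t2-t1))
d = sqrt(18^2 + 1^2 - 2*18*1*cos(135-270)) = 18.7205

18.7205


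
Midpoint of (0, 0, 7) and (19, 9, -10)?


Midpoint = ((0+19)/2, (0+9)/2, (7+-10)/2) = (9.5, 4.5, -1.5)

(9.5, 4.5, -1.5)


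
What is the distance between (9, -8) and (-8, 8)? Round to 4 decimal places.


d = sqrt((-8-9)^2 + (8--8)^2) = 23.3452

23.3452


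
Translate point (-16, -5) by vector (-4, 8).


Translation: (x+dx, y+dy) = (-16+-4, -5+8) = (-20, 3)

(-20, 3)


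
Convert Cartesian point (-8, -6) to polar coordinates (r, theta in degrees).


r = sqrt((-8)^2 + (-6)^2) = 10
theta = atan2(-6, -8) = 216.8699 degrees

r = 10, theta = 216.8699 degrees


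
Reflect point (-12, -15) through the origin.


Reflection through origin: (x, y) -> (-x, -y)
(-12, -15) -> (12, 15)

(12, 15)


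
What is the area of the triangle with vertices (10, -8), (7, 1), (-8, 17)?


Area = |x1(y2-y3) + x2(y3-y1) + x3(y1-y2)| / 2
= |10*(1-17) + 7*(17--8) + -8*(-8-1)| / 2
= 43.5

43.5


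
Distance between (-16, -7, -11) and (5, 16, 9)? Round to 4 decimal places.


d = sqrt((5--16)^2 + (16--7)^2 + (9--11)^2) = 37.0135

37.0135


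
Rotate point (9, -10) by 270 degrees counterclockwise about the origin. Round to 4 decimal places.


x' = 9*cos(270) - -10*sin(270) = -10
y' = 9*sin(270) + -10*cos(270) = -9

(-10, -9)


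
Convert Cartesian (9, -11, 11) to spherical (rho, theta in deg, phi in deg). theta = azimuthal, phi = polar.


rho = sqrt(9^2 + (-11)^2 + 11^2) = 17.9722
theta = atan2(-11, 9) = 309.2894 deg
phi = acos(11/17.9722) = 52.2617 deg

rho = 17.9722, theta = 309.2894 deg, phi = 52.2617 deg


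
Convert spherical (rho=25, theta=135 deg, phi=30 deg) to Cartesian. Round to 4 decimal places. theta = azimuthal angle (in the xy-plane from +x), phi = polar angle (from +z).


x = 25 * sin(30) * cos(135) = -8.8388
y = 25 * sin(30) * sin(135) = 8.8388
z = 25 * cos(30) = 21.6506

(-8.8388, 8.8388, 21.6506)


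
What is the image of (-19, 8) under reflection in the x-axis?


Reflection across x-axis: (x, y) -> (x, -y)
(-19, 8) -> (-19, -8)

(-19, -8)


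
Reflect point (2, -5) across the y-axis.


Reflection across y-axis: (x, y) -> (-x, y)
(2, -5) -> (-2, -5)

(-2, -5)


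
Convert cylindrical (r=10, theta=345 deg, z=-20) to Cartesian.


x = 10 * cos(345) = 9.6593
y = 10 * sin(345) = -2.5882
z = -20

(9.6593, -2.5882, -20)


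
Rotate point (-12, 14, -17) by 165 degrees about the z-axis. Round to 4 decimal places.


x' = -12*cos(165) - 14*sin(165) = 7.9676
y' = -12*sin(165) + 14*cos(165) = -16.6288
z' = -17

(7.9676, -16.6288, -17)


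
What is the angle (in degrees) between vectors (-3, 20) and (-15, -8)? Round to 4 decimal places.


dot = -3*-15 + 20*-8 = -115
|u| = 20.2237, |v| = 17
cos(angle) = -0.3345
angle = 109.5417 degrees

109.5417 degrees


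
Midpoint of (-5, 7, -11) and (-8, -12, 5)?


Midpoint = ((-5+-8)/2, (7+-12)/2, (-11+5)/2) = (-6.5, -2.5, -3)

(-6.5, -2.5, -3)


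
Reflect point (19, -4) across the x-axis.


Reflection across x-axis: (x, y) -> (x, -y)
(19, -4) -> (19, 4)

(19, 4)


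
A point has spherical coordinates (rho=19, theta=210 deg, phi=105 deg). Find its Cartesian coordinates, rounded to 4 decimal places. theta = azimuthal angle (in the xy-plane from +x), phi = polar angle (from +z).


x = 19 * sin(105) * cos(210) = -15.8938
y = 19 * sin(105) * sin(210) = -9.1763
z = 19 * cos(105) = -4.9176

(-15.8938, -9.1763, -4.9176)


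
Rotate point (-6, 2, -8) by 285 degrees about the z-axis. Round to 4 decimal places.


x' = -6*cos(285) - 2*sin(285) = 0.3789
y' = -6*sin(285) + 2*cos(285) = 6.3132
z' = -8

(0.3789, 6.3132, -8)


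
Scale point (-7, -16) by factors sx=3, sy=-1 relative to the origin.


Scaling: (x*sx, y*sy) = (-7*3, -16*-1) = (-21, 16)

(-21, 16)


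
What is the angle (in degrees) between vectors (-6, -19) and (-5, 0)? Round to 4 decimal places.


dot = -6*-5 + -19*0 = 30
|u| = 19.9249, |v| = 5
cos(angle) = 0.3011
angle = 72.4744 degrees

72.4744 degrees


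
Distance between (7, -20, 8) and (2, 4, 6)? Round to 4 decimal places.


d = sqrt((2-7)^2 + (4--20)^2 + (6-8)^2) = 24.5967

24.5967


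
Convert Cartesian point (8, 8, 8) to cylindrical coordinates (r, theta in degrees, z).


r = sqrt(8^2 + 8^2) = 11.3137
theta = atan2(8, 8) = 45 deg
z = 8

r = 11.3137, theta = 45 deg, z = 8


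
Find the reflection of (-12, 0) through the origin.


Reflection through origin: (x, y) -> (-x, -y)
(-12, 0) -> (12, 0)

(12, 0)


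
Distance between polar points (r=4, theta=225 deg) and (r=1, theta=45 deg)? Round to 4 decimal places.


d = sqrt(r1^2 + r2^2 - 2*r1*r2*cos(t2-t1))
d = sqrt(4^2 + 1^2 - 2*4*1*cos(45-225)) = 5

5


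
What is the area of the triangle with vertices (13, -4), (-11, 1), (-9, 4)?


Area = |x1(y2-y3) + x2(y3-y1) + x3(y1-y2)| / 2
= |13*(1-4) + -11*(4--4) + -9*(-4-1)| / 2
= 41

41


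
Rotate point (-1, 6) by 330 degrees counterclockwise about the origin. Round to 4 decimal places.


x' = -1*cos(330) - 6*sin(330) = 2.134
y' = -1*sin(330) + 6*cos(330) = 5.6962

(2.134, 5.6962)


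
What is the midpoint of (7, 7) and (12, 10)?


Midpoint = ((7+12)/2, (7+10)/2) = (9.5, 8.5)

(9.5, 8.5)


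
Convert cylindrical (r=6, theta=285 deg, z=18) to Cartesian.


x = 6 * cos(285) = 1.5529
y = 6 * sin(285) = -5.7956
z = 18

(1.5529, -5.7956, 18)


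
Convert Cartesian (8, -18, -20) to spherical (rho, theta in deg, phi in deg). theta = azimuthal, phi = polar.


rho = sqrt(8^2 + (-18)^2 + (-20)^2) = 28.0713
theta = atan2(-18, 8) = 293.9625 deg
phi = acos(-20/28.0713) = 135.4363 deg

rho = 28.0713, theta = 293.9625 deg, phi = 135.4363 deg


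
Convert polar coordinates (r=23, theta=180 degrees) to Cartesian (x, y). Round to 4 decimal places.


x = 23 * cos(180) = -23
y = 23 * sin(180) = 0

(-23, 0)


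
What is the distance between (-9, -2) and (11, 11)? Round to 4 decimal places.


d = sqrt((11--9)^2 + (11--2)^2) = 23.8537

23.8537


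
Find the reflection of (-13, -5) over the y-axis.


Reflection across y-axis: (x, y) -> (-x, y)
(-13, -5) -> (13, -5)

(13, -5)


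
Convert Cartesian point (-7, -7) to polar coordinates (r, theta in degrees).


r = sqrt((-7)^2 + (-7)^2) = 9.8995
theta = atan2(-7, -7) = 225 degrees

r = 9.8995, theta = 225 degrees


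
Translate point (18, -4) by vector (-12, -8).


Translation: (x+dx, y+dy) = (18+-12, -4+-8) = (6, -12)

(6, -12)


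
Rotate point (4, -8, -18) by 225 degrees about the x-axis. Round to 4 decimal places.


x' = 4
y' = -8*cos(225) - -18*sin(225) = -7.0711
z' = -8*sin(225) + -18*cos(225) = 18.3848

(4, -7.0711, 18.3848)


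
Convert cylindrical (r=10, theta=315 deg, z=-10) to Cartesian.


x = 10 * cos(315) = 7.0711
y = 10 * sin(315) = -7.0711
z = -10

(7.0711, -7.0711, -10)


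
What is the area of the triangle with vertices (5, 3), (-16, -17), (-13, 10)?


Area = |x1(y2-y3) + x2(y3-y1) + x3(y1-y2)| / 2
= |5*(-17-10) + -16*(10-3) + -13*(3--17)| / 2
= 253.5

253.5


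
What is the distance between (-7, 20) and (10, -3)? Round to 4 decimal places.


d = sqrt((10--7)^2 + (-3-20)^2) = 28.6007

28.6007


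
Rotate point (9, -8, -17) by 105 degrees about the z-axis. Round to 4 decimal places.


x' = 9*cos(105) - -8*sin(105) = 5.398
y' = 9*sin(105) + -8*cos(105) = 10.7639
z' = -17

(5.398, 10.7639, -17)


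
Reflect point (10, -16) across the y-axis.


Reflection across y-axis: (x, y) -> (-x, y)
(10, -16) -> (-10, -16)

(-10, -16)


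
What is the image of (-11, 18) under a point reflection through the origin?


Reflection through origin: (x, y) -> (-x, -y)
(-11, 18) -> (11, -18)

(11, -18)


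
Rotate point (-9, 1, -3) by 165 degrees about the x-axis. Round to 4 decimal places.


x' = -9
y' = 1*cos(165) - -3*sin(165) = -0.1895
z' = 1*sin(165) + -3*cos(165) = 3.1566

(-9, -0.1895, 3.1566)


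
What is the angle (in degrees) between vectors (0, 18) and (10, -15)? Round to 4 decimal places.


dot = 0*10 + 18*-15 = -270
|u| = 18, |v| = 18.0278
cos(angle) = -0.8321
angle = 146.3099 degrees

146.3099 degrees


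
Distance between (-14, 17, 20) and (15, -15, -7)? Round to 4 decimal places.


d = sqrt((15--14)^2 + (-15-17)^2 + (-7-20)^2) = 50.9313

50.9313


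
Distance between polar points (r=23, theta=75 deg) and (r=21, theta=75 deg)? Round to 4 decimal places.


d = sqrt(r1^2 + r2^2 - 2*r1*r2*cos(t2-t1))
d = sqrt(23^2 + 21^2 - 2*23*21*cos(75-75)) = 2

2


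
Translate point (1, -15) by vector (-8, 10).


Translation: (x+dx, y+dy) = (1+-8, -15+10) = (-7, -5)

(-7, -5)


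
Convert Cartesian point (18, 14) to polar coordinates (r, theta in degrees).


r = sqrt(18^2 + 14^2) = 22.8035
theta = atan2(14, 18) = 37.875 degrees

r = 22.8035, theta = 37.875 degrees


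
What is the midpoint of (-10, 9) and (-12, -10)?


Midpoint = ((-10+-12)/2, (9+-10)/2) = (-11, -0.5)

(-11, -0.5)


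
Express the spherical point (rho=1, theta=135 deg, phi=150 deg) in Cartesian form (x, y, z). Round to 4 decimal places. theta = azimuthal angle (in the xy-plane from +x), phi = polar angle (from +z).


x = 1 * sin(150) * cos(135) = -0.3536
y = 1 * sin(150) * sin(135) = 0.3536
z = 1 * cos(150) = -0.866

(-0.3536, 0.3536, -0.866)


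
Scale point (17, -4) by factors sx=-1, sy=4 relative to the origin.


Scaling: (x*sx, y*sy) = (17*-1, -4*4) = (-17, -16)

(-17, -16)


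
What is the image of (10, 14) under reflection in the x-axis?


Reflection across x-axis: (x, y) -> (x, -y)
(10, 14) -> (10, -14)

(10, -14)


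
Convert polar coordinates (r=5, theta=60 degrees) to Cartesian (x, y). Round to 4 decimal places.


x = 5 * cos(60) = 2.5
y = 5 * sin(60) = 4.3301

(2.5, 4.3301)


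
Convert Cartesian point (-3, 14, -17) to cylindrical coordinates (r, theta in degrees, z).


r = sqrt((-3)^2 + 14^2) = 14.3178
theta = atan2(14, -3) = 102.0948 deg
z = -17

r = 14.3178, theta = 102.0948 deg, z = -17


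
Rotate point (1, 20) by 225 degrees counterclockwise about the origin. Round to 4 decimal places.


x' = 1*cos(225) - 20*sin(225) = 13.435
y' = 1*sin(225) + 20*cos(225) = -14.8492

(13.435, -14.8492)


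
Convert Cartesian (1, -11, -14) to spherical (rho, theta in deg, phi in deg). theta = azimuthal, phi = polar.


rho = sqrt(1^2 + (-11)^2 + (-14)^2) = 17.8326
theta = atan2(-11, 1) = 275.1944 deg
phi = acos(-14/17.8326) = 141.7282 deg

rho = 17.8326, theta = 275.1944 deg, phi = 141.7282 deg


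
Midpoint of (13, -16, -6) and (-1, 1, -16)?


Midpoint = ((13+-1)/2, (-16+1)/2, (-6+-16)/2) = (6, -7.5, -11)

(6, -7.5, -11)


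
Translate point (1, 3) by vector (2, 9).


Translation: (x+dx, y+dy) = (1+2, 3+9) = (3, 12)

(3, 12)


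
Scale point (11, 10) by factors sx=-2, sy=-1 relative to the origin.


Scaling: (x*sx, y*sy) = (11*-2, 10*-1) = (-22, -10)

(-22, -10)


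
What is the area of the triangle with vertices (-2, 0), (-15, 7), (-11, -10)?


Area = |x1(y2-y3) + x2(y3-y1) + x3(y1-y2)| / 2
= |-2*(7--10) + -15*(-10-0) + -11*(0-7)| / 2
= 96.5

96.5


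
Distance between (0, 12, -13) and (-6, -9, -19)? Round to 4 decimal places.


d = sqrt((-6-0)^2 + (-9-12)^2 + (-19--13)^2) = 22.6495

22.6495


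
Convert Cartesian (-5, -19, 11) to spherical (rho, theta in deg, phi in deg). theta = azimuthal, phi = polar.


rho = sqrt((-5)^2 + (-19)^2 + 11^2) = 22.5167
theta = atan2(-19, -5) = 255.2564 deg
phi = acos(11/22.5167) = 60.7562 deg

rho = 22.5167, theta = 255.2564 deg, phi = 60.7562 deg


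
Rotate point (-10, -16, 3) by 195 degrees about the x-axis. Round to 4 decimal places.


x' = -10
y' = -16*cos(195) - 3*sin(195) = 16.2313
z' = -16*sin(195) + 3*cos(195) = 1.2433

(-10, 16.2313, 1.2433)


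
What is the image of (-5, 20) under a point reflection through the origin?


Reflection through origin: (x, y) -> (-x, -y)
(-5, 20) -> (5, -20)

(5, -20)


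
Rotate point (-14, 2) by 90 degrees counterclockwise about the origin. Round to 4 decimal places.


x' = -14*cos(90) - 2*sin(90) = -2
y' = -14*sin(90) + 2*cos(90) = -14

(-2, -14)


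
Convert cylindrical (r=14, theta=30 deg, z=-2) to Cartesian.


x = 14 * cos(30) = 12.1244
y = 14 * sin(30) = 7
z = -2

(12.1244, 7, -2)


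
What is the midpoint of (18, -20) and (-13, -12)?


Midpoint = ((18+-13)/2, (-20+-12)/2) = (2.5, -16)

(2.5, -16)


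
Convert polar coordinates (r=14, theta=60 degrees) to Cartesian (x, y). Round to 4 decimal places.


x = 14 * cos(60) = 7
y = 14 * sin(60) = 12.1244

(7, 12.1244)


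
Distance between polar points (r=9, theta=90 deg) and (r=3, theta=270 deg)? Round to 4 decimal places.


d = sqrt(r1^2 + r2^2 - 2*r1*r2*cos(t2-t1))
d = sqrt(9^2 + 3^2 - 2*9*3*cos(270-90)) = 12

12


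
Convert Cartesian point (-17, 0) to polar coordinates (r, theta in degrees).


r = sqrt((-17)^2 + 0^2) = 17
theta = atan2(0, -17) = 180 degrees

r = 17, theta = 180 degrees


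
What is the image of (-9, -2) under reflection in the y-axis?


Reflection across y-axis: (x, y) -> (-x, y)
(-9, -2) -> (9, -2)

(9, -2)


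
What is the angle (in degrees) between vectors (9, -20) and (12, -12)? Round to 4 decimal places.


dot = 9*12 + -20*-12 = 348
|u| = 21.9317, |v| = 16.9706
cos(angle) = 0.935
angle = 20.7723 degrees

20.7723 degrees


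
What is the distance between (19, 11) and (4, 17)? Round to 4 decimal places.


d = sqrt((4-19)^2 + (17-11)^2) = 16.1555

16.1555


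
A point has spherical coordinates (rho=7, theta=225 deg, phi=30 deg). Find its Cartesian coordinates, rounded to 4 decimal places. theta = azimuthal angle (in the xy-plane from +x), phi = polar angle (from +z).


x = 7 * sin(30) * cos(225) = -2.4749
y = 7 * sin(30) * sin(225) = -2.4749
z = 7 * cos(30) = 6.0622

(-2.4749, -2.4749, 6.0622)


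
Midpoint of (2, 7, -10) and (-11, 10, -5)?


Midpoint = ((2+-11)/2, (7+10)/2, (-10+-5)/2) = (-4.5, 8.5, -7.5)

(-4.5, 8.5, -7.5)


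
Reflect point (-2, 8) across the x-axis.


Reflection across x-axis: (x, y) -> (x, -y)
(-2, 8) -> (-2, -8)

(-2, -8)


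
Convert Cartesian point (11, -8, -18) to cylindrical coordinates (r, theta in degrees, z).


r = sqrt(11^2 + (-8)^2) = 13.6015
theta = atan2(-8, 11) = 323.9726 deg
z = -18

r = 13.6015, theta = 323.9726 deg, z = -18


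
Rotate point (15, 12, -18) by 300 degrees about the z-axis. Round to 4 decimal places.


x' = 15*cos(300) - 12*sin(300) = 17.8923
y' = 15*sin(300) + 12*cos(300) = -6.9904
z' = -18

(17.8923, -6.9904, -18)


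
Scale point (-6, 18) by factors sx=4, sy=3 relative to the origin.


Scaling: (x*sx, y*sy) = (-6*4, 18*3) = (-24, 54)

(-24, 54)


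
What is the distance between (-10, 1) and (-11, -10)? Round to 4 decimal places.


d = sqrt((-11--10)^2 + (-10-1)^2) = 11.0454

11.0454


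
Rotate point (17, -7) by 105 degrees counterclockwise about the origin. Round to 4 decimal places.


x' = 17*cos(105) - -7*sin(105) = 2.3616
y' = 17*sin(105) + -7*cos(105) = 18.2325

(2.3616, 18.2325)


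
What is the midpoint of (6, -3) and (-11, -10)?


Midpoint = ((6+-11)/2, (-3+-10)/2) = (-2.5, -6.5)

(-2.5, -6.5)


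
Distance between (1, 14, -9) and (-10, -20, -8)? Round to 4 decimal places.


d = sqrt((-10-1)^2 + (-20-14)^2 + (-8--9)^2) = 35.7491

35.7491


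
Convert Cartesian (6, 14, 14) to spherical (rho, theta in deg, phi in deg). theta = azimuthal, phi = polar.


rho = sqrt(6^2 + 14^2 + 14^2) = 20.6882
theta = atan2(14, 6) = 66.8014 deg
phi = acos(14/20.6882) = 47.4125 deg

rho = 20.6882, theta = 66.8014 deg, phi = 47.4125 deg


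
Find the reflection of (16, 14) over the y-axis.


Reflection across y-axis: (x, y) -> (-x, y)
(16, 14) -> (-16, 14)

(-16, 14)


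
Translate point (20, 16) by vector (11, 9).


Translation: (x+dx, y+dy) = (20+11, 16+9) = (31, 25)

(31, 25)


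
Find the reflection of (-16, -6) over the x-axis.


Reflection across x-axis: (x, y) -> (x, -y)
(-16, -6) -> (-16, 6)

(-16, 6)


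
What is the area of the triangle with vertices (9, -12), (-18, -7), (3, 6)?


Area = |x1(y2-y3) + x2(y3-y1) + x3(y1-y2)| / 2
= |9*(-7-6) + -18*(6--12) + 3*(-12--7)| / 2
= 228

228


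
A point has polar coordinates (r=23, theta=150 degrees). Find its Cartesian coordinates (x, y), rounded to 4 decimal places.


x = 23 * cos(150) = -19.9186
y = 23 * sin(150) = 11.5

(-19.9186, 11.5)


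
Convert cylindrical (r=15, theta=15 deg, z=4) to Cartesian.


x = 15 * cos(15) = 14.4889
y = 15 * sin(15) = 3.8823
z = 4

(14.4889, 3.8823, 4)


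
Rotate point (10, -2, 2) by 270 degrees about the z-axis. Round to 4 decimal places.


x' = 10*cos(270) - -2*sin(270) = -2
y' = 10*sin(270) + -2*cos(270) = -10
z' = 2

(-2, -10, 2)


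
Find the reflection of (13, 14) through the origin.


Reflection through origin: (x, y) -> (-x, -y)
(13, 14) -> (-13, -14)

(-13, -14)


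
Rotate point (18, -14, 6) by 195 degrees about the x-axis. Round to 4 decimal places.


x' = 18
y' = -14*cos(195) - 6*sin(195) = 15.0759
z' = -14*sin(195) + 6*cos(195) = -2.1721

(18, 15.0759, -2.1721)


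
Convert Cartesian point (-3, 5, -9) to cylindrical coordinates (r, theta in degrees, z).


r = sqrt((-3)^2 + 5^2) = 5.831
theta = atan2(5, -3) = 120.9638 deg
z = -9

r = 5.831, theta = 120.9638 deg, z = -9


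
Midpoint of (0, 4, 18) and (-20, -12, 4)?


Midpoint = ((0+-20)/2, (4+-12)/2, (18+4)/2) = (-10, -4, 11)

(-10, -4, 11)


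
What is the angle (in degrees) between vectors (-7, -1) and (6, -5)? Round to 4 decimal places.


dot = -7*6 + -1*-5 = -37
|u| = 7.0711, |v| = 7.8102
cos(angle) = -0.67
angle = 132.0643 degrees

132.0643 degrees


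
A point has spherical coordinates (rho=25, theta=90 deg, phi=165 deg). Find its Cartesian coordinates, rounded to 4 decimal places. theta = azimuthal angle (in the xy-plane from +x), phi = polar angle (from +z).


x = 25 * sin(165) * cos(90) = 0
y = 25 * sin(165) * sin(90) = 6.4705
z = 25 * cos(165) = -24.1481

(0, 6.4705, -24.1481)


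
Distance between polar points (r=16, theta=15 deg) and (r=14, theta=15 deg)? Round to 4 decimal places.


d = sqrt(r1^2 + r2^2 - 2*r1*r2*cos(t2-t1))
d = sqrt(16^2 + 14^2 - 2*16*14*cos(15-15)) = 2

2


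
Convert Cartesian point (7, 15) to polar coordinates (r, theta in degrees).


r = sqrt(7^2 + 15^2) = 16.5529
theta = atan2(15, 7) = 64.9831 degrees

r = 16.5529, theta = 64.9831 degrees
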